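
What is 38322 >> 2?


0b1001010110110010 >> 2 = 0b10010101101100 = 9580

9580


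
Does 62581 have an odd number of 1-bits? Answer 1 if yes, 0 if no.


0b1111010001110101 has 10 ones => parity 0

0


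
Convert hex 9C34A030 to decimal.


9C34A030 hex = 2620694576 decimal

2620694576


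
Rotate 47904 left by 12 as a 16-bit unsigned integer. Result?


Rotate 0b1011101100100000 left by 12 (16-bit) = 0b101110110010 = 2994

2994


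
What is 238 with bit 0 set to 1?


238 | (1 << 0) = 238 | 1 = 239

239


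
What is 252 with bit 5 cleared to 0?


252 & ~(1 << 5) = 220

220


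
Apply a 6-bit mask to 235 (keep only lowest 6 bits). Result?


235 & 63 = 43

43


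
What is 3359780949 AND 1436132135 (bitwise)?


0b11001000010000100011000001010101 & 0b1010101100110011010001100100111 = 0b1000000000000000010000000000101 = 1073750021

1073750021


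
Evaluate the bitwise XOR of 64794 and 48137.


0b1111110100011010 ^ 0b1011110000001001 = 0b100000100010011 = 16659

16659


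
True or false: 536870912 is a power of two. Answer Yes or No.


0b100000000000000000000000000000. Only one bit set => Yes

Yes


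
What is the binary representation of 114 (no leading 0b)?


114 = 1110010 in binary

1110010


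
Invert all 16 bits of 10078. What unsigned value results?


10078 ^ 65535 = 55457

55457


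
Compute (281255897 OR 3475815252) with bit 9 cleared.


Step 1: 281255897 | 3475815252 = 3757031389
Step 2: 3757031389 & ~(1 << 9) = 3757030877

3757030877


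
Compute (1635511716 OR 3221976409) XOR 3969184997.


Step 1: 1635511716 | 3221976409 = 3782999549
Step 2: 3782999549 ^ 3969184997 = 233769240

233769240


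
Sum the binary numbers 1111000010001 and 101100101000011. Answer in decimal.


1111000010001 + 101100101000011 = 111011101010100 = 30548

30548


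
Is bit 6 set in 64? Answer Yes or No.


0b1000000, bit 6 = 1. Yes

Yes


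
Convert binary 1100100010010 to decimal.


1100100010010 in decimal = 6418

6418


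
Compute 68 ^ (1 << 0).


68 ^ (1 << 0) = 68 ^ 1 = 69

69


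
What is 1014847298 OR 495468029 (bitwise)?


0b111100011111010101011101000010 | 0b11101100010000011110111111101 = 0b111101111111010111111111111111 = 1040023551

1040023551


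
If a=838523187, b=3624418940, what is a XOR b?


838523187 ^ 3624418940 = 3925010255

3925010255


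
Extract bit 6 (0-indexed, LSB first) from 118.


0b1110110, position 6 = 1

1


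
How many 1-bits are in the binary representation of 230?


0b11100110 has 5 set bits

5


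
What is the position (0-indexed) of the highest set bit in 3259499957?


0b11000010010010000000010110110101. Highest set bit at position 31

31


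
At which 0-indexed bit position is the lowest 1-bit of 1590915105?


0b1011110110100110111000000100001. Lowest set bit at position 0

0


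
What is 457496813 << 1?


0b11011010001001101100011101101 << 1 = 0b110110100010011011000111011010 = 914993626

914993626


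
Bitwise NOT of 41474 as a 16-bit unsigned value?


~0b1010001000000010 = 0b101110111111101 = 24061 (16-bit unsigned)

24061


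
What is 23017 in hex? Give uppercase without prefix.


23017 = 59E9 hex

59E9


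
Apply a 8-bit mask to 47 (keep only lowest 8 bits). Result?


47 & 255 = 47

47


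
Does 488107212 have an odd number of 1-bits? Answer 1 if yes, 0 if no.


0b11101000101111110110011001100 has 17 ones => parity 1

1


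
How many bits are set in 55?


0b110111 has 5 set bits

5


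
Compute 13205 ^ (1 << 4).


13205 ^ (1 << 4) = 13205 ^ 16 = 13189

13189


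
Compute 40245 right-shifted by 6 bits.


0b1001110100110101 >> 6 = 0b1001110100 = 628

628


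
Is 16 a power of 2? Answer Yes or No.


0b10000. Only one bit set => Yes

Yes


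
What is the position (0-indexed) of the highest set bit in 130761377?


0b111110010110100001010100001. Highest set bit at position 26

26


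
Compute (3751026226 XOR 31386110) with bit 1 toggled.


Step 1: 3751026226 ^ 31386110 = 3729455052
Step 2: 3729455052 ^ (1 << 1) = 3729455052 ^ 2 = 3729455054

3729455054


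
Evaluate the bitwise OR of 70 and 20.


0b1000110 | 0b10100 = 0b1010110 = 86

86


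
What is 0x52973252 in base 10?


52973252 hex = 1385640530 decimal

1385640530


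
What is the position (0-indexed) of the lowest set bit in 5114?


0b1001111111010. Lowest set bit at position 1

1


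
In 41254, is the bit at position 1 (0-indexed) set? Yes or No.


0b1010000100100110, bit 1 = 1. Yes

Yes


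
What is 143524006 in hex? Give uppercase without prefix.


143524006 = 88E00A6 hex

88E00A6


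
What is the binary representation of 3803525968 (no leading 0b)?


3803525968 = 11100010101101010011001101010000 in binary

11100010101101010011001101010000


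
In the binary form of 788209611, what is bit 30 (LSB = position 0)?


0b101110111110110001111111001011, position 30 = 0

0


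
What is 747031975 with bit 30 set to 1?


747031975 | (1 << 30) = 747031975 | 1073741824 = 1820773799

1820773799


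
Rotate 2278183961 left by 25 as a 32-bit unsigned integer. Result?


Rotate 0b10000111110010100101010000011001 left by 25 (32-bit) = 0b110011000011111001010010101000 = 856659112

856659112


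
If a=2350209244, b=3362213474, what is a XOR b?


2350209244 ^ 3362213474 = 1148327614

1148327614


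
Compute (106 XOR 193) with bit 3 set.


Step 1: 106 ^ 193 = 171
Step 2: 171 | (1 << 3) = 171 | 8 = 171

171


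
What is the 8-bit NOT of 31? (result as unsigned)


~0b11111 = 0b11100000 = 224 (8-bit unsigned)

224


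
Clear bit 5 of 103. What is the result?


103 & ~(1 << 5) = 71

71


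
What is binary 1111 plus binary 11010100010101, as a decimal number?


1111 + 11010100010101 = 11010100100100 = 13604

13604


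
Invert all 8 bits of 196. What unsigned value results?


196 ^ 255 = 59

59


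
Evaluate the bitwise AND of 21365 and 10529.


0b101001101110101 & 0b10100100100001 = 0b100100001 = 289

289


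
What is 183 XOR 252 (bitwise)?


0b10110111 ^ 0b11111100 = 0b1001011 = 75

75


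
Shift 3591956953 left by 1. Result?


0b11010110000110001110100111011001 << 1 = 0b110101100001100011101001110110010 = 7183913906

7183913906


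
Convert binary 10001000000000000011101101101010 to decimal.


10001000000000000011101101101010 in decimal = 2281716586

2281716586


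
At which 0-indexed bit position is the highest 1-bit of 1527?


0b10111110111. Highest set bit at position 10

10


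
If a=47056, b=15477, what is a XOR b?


47056 ^ 15477 = 35749

35749


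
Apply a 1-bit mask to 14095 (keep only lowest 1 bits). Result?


14095 & 1 = 1

1


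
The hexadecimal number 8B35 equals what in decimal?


8B35 hex = 35637 decimal

35637


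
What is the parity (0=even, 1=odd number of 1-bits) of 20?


0b10100 has 2 ones => parity 0

0


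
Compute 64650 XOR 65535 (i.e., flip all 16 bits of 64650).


64650 ^ 65535 = 885

885


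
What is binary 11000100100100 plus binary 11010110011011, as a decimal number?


11000100100100 + 11010110011011 = 110011010111111 = 26303

26303


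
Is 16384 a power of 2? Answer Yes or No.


0b100000000000000. Only one bit set => Yes

Yes


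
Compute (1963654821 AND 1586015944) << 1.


Step 1: 1963654821 & 1586015944 = 1409855104
Step 2: 1409855104 << 1 = 2819710208

2819710208


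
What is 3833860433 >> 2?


0b11100100100001000001000101010001 >> 2 = 0b111001001000010000010001010100 = 958465108

958465108


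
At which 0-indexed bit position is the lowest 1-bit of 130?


0b10000010. Lowest set bit at position 1

1


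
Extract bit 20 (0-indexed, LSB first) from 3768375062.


0b11100000100111001101011100010110, position 20 = 1

1


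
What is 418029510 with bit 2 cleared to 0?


418029510 & ~(1 << 2) = 418029506

418029506


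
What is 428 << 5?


0b110101100 << 5 = 0b11010110000000 = 13696

13696


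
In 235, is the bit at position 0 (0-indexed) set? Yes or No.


0b11101011, bit 0 = 1. Yes

Yes


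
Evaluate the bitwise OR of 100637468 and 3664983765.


0b101111111111001101100011100 | 0b11011010011100110011011011010101 = 0b11011111111111111011111111011101 = 3758079965

3758079965


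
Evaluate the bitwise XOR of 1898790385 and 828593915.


0b1110001001011010011110111110001 ^ 0b110001011000110101011011111011 = 0b1000000010011100110101100001010 = 1078881034

1078881034


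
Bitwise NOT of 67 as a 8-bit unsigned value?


~0b1000011 = 0b10111100 = 188 (8-bit unsigned)

188


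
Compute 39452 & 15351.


0b1001101000011100 & 0b11101111110111 = 0b1101000010100 = 6676

6676


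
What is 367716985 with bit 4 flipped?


367716985 ^ (1 << 4) = 367716985 ^ 16 = 367716969

367716969


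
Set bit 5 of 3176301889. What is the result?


3176301889 | (1 << 5) = 3176301889 | 32 = 3176301921

3176301921


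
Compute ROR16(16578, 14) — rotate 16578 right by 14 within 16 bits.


Rotate 0b100000011000010 right by 14 (16-bit) = 0b1100001001 = 777

777


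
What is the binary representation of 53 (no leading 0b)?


53 = 110101 in binary

110101


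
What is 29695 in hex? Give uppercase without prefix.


29695 = 73FF hex

73FF


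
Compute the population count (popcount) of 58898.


0b1110011000010010 has 7 set bits

7


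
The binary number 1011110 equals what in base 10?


1011110 in decimal = 94

94


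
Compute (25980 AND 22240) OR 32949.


Step 1: 25980 & 22240 = 17504
Step 2: 17504 | 32949 = 50421

50421


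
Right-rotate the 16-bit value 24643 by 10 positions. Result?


Rotate 0b110000001000011 right by 10 (16-bit) = 0b1000011011000 = 4312

4312


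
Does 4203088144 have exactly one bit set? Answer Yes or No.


0b11111010100001100000100100010000. Multiple bits set => No

No


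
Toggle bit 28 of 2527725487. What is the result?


2527725487 ^ (1 << 28) = 2527725487 ^ 268435456 = 2259290031

2259290031


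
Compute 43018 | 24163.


0b1010100000001010 | 0b101111001100011 = 0b1111111001101011 = 65131

65131


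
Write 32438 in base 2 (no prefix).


32438 = 111111010110110 in binary

111111010110110


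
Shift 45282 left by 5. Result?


0b1011000011100010 << 5 = 0b101100001110001000000 = 1449024

1449024


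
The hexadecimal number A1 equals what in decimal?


A1 hex = 161 decimal

161


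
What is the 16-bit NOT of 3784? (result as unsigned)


~0b111011001000 = 0b1111000100110111 = 61751 (16-bit unsigned)

61751


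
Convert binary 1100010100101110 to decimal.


1100010100101110 in decimal = 50478

50478


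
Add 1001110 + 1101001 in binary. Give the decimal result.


1001110 + 1101001 = 10110111 = 183

183


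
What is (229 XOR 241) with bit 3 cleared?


Step 1: 229 ^ 241 = 20
Step 2: 20 & ~(1 << 3) = 20

20


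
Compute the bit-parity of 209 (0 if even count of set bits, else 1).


0b11010001 has 4 ones => parity 0

0


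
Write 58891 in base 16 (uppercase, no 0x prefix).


58891 = E60B hex

E60B


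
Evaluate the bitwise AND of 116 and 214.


0b1110100 & 0b11010110 = 0b1010100 = 84

84


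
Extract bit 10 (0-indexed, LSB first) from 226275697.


0b1101011111001011000101110001, position 10 = 0

0


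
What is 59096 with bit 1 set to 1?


59096 | (1 << 1) = 59096 | 2 = 59098

59098


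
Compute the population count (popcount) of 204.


0b11001100 has 4 set bits

4


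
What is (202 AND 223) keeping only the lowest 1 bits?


Step 1: 202 & 223 = 202
Step 2: 202 & 1 = 0

0


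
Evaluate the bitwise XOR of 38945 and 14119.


0b1001100000100001 ^ 0b11011100100111 = 0b1010111100000110 = 44806

44806


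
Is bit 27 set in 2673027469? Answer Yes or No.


0b10011111010100110010100110001101, bit 27 = 1. Yes

Yes


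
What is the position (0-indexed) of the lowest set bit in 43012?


0b1010100000000100. Lowest set bit at position 2

2


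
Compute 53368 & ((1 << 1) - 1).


53368 & 1 = 0

0


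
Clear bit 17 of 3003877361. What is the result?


3003877361 & ~(1 << 17) = 3003746289

3003746289


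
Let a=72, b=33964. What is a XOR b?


72 ^ 33964 = 34020

34020


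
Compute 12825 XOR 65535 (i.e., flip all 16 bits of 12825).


12825 ^ 65535 = 52710

52710


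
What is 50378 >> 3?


0b1100010011001010 >> 3 = 0b1100010011001 = 6297

6297


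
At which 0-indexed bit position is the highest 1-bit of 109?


0b1101101. Highest set bit at position 6

6


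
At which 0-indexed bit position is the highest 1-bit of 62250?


0b1111001100101010. Highest set bit at position 15

15


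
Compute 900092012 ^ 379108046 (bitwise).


0b110101101001100101000001101100 ^ 0b10110100110001011101011001110 = 0b100011001111101110101010100010 = 591325858

591325858


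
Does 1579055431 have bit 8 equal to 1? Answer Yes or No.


0b1011110000111100111100101000111, bit 8 = 1. Yes

Yes


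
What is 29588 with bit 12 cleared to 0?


29588 & ~(1 << 12) = 25492

25492


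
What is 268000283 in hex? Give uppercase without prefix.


268000283 = FF95C1B hex

FF95C1B


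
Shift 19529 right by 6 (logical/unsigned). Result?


0b100110001001001 >> 6 = 0b100110001 = 305

305


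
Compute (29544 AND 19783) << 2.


Step 1: 29544 & 19783 = 16704
Step 2: 16704 << 2 = 66816

66816


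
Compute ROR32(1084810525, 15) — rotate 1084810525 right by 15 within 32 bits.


Rotate 0b1000000101010001110010100011101 right by 15 (32-bit) = 0b11001010001110101000000101010001 = 3392831825

3392831825


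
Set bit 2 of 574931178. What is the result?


574931178 | (1 << 2) = 574931178 | 4 = 574931182

574931182


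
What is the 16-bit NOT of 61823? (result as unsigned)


~0b1111000101111111 = 0b111010000000 = 3712 (16-bit unsigned)

3712


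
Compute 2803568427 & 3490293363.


0b10100111000110110000111100101011 & 0b11010000000010011010011001110011 = 0b10000000000010010000011000100011 = 2148075043

2148075043


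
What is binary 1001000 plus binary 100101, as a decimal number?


1001000 + 100101 = 1101101 = 109

109


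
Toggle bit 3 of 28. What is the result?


28 ^ (1 << 3) = 28 ^ 8 = 20

20


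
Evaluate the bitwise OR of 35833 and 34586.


0b1000101111111001 | 0b1000011100011010 = 0b1000111111111011 = 36859

36859


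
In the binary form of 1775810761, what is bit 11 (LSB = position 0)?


0b1101001110110001011100011001001, position 11 = 1

1


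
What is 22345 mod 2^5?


22345 & 31 = 9

9


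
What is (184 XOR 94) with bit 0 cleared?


Step 1: 184 ^ 94 = 230
Step 2: 230 & ~(1 << 0) = 230

230


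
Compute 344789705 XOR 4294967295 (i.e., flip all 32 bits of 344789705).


344789705 ^ 4294967295 = 3950177590

3950177590


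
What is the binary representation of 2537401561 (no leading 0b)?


2537401561 = 10010111001111011010110011011001 in binary

10010111001111011010110011011001


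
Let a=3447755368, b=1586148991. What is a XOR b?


3447755368 ^ 1586148991 = 2466915351

2466915351


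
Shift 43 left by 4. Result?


0b101011 << 4 = 0b1010110000 = 688

688


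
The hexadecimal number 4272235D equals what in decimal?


4272235D hex = 1114776413 decimal

1114776413


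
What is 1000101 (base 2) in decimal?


1000101 in decimal = 69

69


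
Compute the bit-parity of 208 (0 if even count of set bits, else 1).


0b11010000 has 3 ones => parity 1

1


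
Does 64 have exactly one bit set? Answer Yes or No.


0b1000000. Only one bit set => Yes

Yes


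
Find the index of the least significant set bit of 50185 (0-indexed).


0b1100010000001001. Lowest set bit at position 0

0


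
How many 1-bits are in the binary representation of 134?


0b10000110 has 3 set bits

3


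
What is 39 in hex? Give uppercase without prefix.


39 = 27 hex

27


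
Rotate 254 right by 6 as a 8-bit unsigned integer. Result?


Rotate 0b11111110 right by 6 (8-bit) = 0b11111011 = 251

251


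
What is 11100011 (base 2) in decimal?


11100011 in decimal = 227

227


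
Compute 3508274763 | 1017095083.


0b11010001000111000000011001001011 | 0b111100100111111010001110101011 = 0b11111101100111111010011111101011 = 4255098859

4255098859


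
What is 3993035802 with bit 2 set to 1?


3993035802 | (1 << 2) = 3993035802 | 4 = 3993035806

3993035806


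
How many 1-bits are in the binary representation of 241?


0b11110001 has 5 set bits

5


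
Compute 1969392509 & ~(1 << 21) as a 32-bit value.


1969392509 & ~(1 << 21) = 1967295357

1967295357


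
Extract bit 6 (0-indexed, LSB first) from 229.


0b11100101, position 6 = 1

1


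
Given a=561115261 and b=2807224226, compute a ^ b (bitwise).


561115261 ^ 2807224226 = 2250450911

2250450911


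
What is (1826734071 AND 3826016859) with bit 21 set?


Step 1: 1826734071 & 3826016859 = 1677730387
Step 2: 1677730387 | (1 << 21) = 1677730387 | 2097152 = 1679827539

1679827539


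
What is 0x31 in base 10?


31 hex = 49 decimal

49


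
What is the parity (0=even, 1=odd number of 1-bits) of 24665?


0b110000001011001 has 6 ones => parity 0

0


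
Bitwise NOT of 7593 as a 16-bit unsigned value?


~0b1110110101001 = 0b1110001001010110 = 57942 (16-bit unsigned)

57942


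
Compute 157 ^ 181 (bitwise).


0b10011101 ^ 0b10110101 = 0b101000 = 40

40


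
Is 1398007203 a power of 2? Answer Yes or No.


0b1010011010100111110010110100011. Multiple bits set => No

No


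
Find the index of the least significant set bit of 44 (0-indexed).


0b101100. Lowest set bit at position 2

2


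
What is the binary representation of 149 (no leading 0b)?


149 = 10010101 in binary

10010101


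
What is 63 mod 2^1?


63 & 1 = 1

1


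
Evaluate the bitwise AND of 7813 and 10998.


0b1111010000101 & 0b10101011110110 = 0b101010000100 = 2692

2692


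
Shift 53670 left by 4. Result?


0b1101000110100110 << 4 = 0b11010001101001100000 = 858720

858720


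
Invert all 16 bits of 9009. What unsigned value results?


9009 ^ 65535 = 56526

56526


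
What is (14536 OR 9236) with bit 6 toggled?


Step 1: 14536 | 9236 = 15580
Step 2: 15580 ^ (1 << 6) = 15580 ^ 64 = 15516

15516


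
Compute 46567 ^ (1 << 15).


46567 ^ (1 << 15) = 46567 ^ 32768 = 13799

13799


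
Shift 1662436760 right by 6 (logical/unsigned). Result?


0b1100011000101101100010110011000 >> 6 = 0b1100011000101101100010110 = 25975574

25975574


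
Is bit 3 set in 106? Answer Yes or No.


0b1101010, bit 3 = 1. Yes

Yes


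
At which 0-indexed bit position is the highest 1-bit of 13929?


0b11011001101001. Highest set bit at position 13

13


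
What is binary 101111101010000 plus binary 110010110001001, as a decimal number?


101111101010000 + 110010110001001 = 1100010011011001 = 50393

50393


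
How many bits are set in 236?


0b11101100 has 5 set bits

5


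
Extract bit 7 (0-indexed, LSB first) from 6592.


0b1100111000000, position 7 = 1

1


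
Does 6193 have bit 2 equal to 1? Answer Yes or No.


0b1100000110001, bit 2 = 0. No

No


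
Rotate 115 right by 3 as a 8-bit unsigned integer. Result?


Rotate 0b1110011 right by 3 (8-bit) = 0b1101110 = 110

110


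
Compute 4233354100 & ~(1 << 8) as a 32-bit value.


4233354100 & ~(1 << 8) = 4233353844

4233353844


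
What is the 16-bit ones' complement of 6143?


6143 ^ 65535 = 59392

59392


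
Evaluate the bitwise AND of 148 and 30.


0b10010100 & 0b11110 = 0b10100 = 20

20


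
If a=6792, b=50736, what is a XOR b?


6792 ^ 50736 = 56504

56504


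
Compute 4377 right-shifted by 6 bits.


0b1000100011001 >> 6 = 0b1000100 = 68

68


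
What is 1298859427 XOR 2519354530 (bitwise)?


0b1001101011010110000010110100011 ^ 0b10010110001010100100110010100010 = 0b11011011010000010100100100000001 = 3678488833

3678488833


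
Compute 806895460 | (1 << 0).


806895460 | (1 << 0) = 806895460 | 1 = 806895461

806895461


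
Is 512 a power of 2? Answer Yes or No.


0b1000000000. Only one bit set => Yes

Yes


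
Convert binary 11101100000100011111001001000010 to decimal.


11101100000100011111001001000010 in decimal = 3960599106

3960599106


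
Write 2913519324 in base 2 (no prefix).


2913519324 = 10101101101010001100011011011100 in binary

10101101101010001100011011011100


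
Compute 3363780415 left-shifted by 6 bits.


0b11001000011111110011011100111111 << 6 = 0b11001000011111110011011100111111000000 = 215281946560

215281946560


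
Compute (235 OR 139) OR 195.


Step 1: 235 | 139 = 235
Step 2: 235 | 195 = 235

235


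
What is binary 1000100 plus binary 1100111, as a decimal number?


1000100 + 1100111 = 10101011 = 171

171


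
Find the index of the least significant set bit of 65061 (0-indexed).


0b1111111000100101. Lowest set bit at position 0

0


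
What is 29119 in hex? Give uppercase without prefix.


29119 = 71BF hex

71BF


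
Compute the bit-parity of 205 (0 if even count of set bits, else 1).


0b11001101 has 5 ones => parity 1

1


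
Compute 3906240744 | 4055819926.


0b11101000110101001000000011101000 | 0b11110001101111101110011010010110 = 0b11111001111111101110011011111110 = 4194232062

4194232062


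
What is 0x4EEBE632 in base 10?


4EEBE632 hex = 1324082738 decimal

1324082738


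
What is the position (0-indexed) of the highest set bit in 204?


0b11001100. Highest set bit at position 7

7


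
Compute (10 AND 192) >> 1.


Step 1: 10 & 192 = 0
Step 2: 0 >> 1 = 0

0


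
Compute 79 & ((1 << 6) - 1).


79 & 63 = 15

15


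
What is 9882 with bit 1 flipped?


9882 ^ (1 << 1) = 9882 ^ 2 = 9880

9880


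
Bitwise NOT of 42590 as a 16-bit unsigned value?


~0b1010011001011110 = 0b101100110100001 = 22945 (16-bit unsigned)

22945


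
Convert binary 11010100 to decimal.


11010100 in decimal = 212

212


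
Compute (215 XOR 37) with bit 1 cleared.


Step 1: 215 ^ 37 = 242
Step 2: 242 & ~(1 << 1) = 240

240


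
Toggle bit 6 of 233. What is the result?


233 ^ (1 << 6) = 233 ^ 64 = 169

169


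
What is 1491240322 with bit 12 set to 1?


1491240322 | (1 << 12) = 1491240322 | 4096 = 1491244418

1491244418


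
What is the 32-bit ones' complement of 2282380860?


2282380860 ^ 4294967295 = 2012586435

2012586435


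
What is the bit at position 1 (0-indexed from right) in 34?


0b100010, position 1 = 1

1


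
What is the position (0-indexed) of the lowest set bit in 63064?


0b1111011001011000. Lowest set bit at position 3

3


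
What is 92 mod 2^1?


92 & 1 = 0

0


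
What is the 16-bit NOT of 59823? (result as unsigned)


~0b1110100110101111 = 0b1011001010000 = 5712 (16-bit unsigned)

5712


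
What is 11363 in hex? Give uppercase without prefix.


11363 = 2C63 hex

2C63


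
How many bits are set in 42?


0b101010 has 3 set bits

3


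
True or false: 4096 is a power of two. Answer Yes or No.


0b1000000000000. Only one bit set => Yes

Yes


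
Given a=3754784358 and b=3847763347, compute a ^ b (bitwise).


3754784358 ^ 3847763347 = 982860789

982860789


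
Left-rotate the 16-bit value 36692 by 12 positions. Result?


Rotate 0b1000111101010100 left by 12 (16-bit) = 0b100100011110101 = 18677

18677


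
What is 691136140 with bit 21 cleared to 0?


691136140 & ~(1 << 21) = 689038988

689038988


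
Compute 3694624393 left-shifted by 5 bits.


0b11011100001101110111111010001001 << 5 = 0b1101110000110111011111101000100100000 = 118227980576

118227980576


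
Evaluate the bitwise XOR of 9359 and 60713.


0b10010010001111 ^ 0b1110110100101001 = 0b1100100110100110 = 51622

51622


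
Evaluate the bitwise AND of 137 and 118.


0b10001001 & 0b1110110 = 0b0 = 0

0


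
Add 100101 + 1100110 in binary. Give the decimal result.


100101 + 1100110 = 10001011 = 139

139


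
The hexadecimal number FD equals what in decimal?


FD hex = 253 decimal

253


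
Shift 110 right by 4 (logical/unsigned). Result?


0b1101110 >> 4 = 0b110 = 6

6


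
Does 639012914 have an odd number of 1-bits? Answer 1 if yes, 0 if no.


0b100110000101101001000000110010 has 11 ones => parity 1

1


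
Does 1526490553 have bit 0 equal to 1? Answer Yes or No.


0b1011010111111000110010110111001, bit 0 = 1. Yes

Yes


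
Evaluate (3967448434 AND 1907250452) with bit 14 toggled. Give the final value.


Step 1: 3967448434 & 1907250452 = 1613387024
Step 2: 1613387024 ^ (1 << 14) = 1613387024 ^ 16384 = 1613370640

1613370640


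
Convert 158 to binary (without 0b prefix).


158 = 10011110 in binary

10011110


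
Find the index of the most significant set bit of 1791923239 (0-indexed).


0b1101010110011101001010000100111. Highest set bit at position 30

30


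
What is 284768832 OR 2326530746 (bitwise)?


0b10000111110010011101001000000 | 0b10001010101011000000101010111010 = 0b10011010111111010011101011111010 = 2600286970

2600286970


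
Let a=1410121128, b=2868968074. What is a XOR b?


1410121128 ^ 2868968074 = 4278994722

4278994722


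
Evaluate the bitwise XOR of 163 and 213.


0b10100011 ^ 0b11010101 = 0b1110110 = 118

118


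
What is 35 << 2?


0b100011 << 2 = 0b10001100 = 140

140


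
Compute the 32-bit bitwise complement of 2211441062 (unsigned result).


~0b10000011110011111110100110100110 = 0b1111100001100000001011001011001 = 2083526233 (32-bit unsigned)

2083526233


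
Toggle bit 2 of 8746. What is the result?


8746 ^ (1 << 2) = 8746 ^ 4 = 8750

8750


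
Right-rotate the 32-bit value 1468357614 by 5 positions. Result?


Rotate 0b1010111100001010101101111101110 right by 5 (32-bit) = 0b1110010101111000010101011011111 = 1924934367

1924934367


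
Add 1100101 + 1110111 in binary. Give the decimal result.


1100101 + 1110111 = 11011100 = 220

220


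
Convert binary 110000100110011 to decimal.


110000100110011 in decimal = 24883

24883


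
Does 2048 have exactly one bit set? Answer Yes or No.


0b100000000000. Only one bit set => Yes

Yes


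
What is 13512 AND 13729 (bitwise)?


0b11010011001000 & 0b11010110100001 = 0b11010010000000 = 13440

13440


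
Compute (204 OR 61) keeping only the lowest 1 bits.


Step 1: 204 | 61 = 253
Step 2: 253 & 1 = 1

1


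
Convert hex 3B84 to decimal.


3B84 hex = 15236 decimal

15236


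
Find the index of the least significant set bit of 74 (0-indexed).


0b1001010. Lowest set bit at position 1

1


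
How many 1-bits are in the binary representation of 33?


0b100001 has 2 set bits

2


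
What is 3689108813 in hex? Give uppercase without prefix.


3689108813 = DBE3554D hex

DBE3554D


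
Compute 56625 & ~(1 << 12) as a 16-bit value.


56625 & ~(1 << 12) = 52529

52529


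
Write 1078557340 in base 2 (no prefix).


1078557340 = 1000000010010010111101010011100 in binary

1000000010010010111101010011100


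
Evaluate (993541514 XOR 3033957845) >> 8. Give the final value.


Step 1: 993541514 ^ 3033957845 = 2414786655
Step 2: 2414786655 >> 8 = 9432760

9432760


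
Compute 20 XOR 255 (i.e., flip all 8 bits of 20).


20 ^ 255 = 235

235


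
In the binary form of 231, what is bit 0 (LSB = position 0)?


0b11100111, position 0 = 1

1


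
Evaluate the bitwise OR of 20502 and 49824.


0b101000000010110 | 0b1100001010100000 = 0b1101001010110110 = 53942

53942


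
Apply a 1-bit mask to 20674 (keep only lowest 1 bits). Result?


20674 & 1 = 0

0


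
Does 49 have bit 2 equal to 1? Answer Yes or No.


0b110001, bit 2 = 0. No

No


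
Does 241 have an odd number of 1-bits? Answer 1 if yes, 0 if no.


0b11110001 has 5 ones => parity 1

1


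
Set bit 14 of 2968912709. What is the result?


2968912709 | (1 << 14) = 2968912709 | 16384 = 2968929093

2968929093


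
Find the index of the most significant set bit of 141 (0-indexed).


0b10001101. Highest set bit at position 7

7


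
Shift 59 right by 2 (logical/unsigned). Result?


0b111011 >> 2 = 0b1110 = 14

14


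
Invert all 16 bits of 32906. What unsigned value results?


32906 ^ 65535 = 32629

32629


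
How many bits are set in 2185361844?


0b10000010010000011111100110110100 has 14 set bits

14


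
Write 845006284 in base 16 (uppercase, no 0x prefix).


845006284 = 325DC5CC hex

325DC5CC


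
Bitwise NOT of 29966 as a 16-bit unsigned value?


~0b111010100001110 = 0b1000101011110001 = 35569 (16-bit unsigned)

35569


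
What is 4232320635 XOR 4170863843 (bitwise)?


0b11111100010001000001011001111011 ^ 0b11111000100110100101010011100011 = 0b100110111100100001010011000 = 81674904

81674904


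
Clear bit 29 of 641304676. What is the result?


641304676 & ~(1 << 29) = 104433764

104433764


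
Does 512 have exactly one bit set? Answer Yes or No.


0b1000000000. Only one bit set => Yes

Yes


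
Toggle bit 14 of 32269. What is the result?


32269 ^ (1 << 14) = 32269 ^ 16384 = 15885

15885


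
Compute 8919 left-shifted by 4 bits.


0b10001011010111 << 4 = 0b100010110101110000 = 142704

142704


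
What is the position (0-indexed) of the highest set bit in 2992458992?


0b10110010010111010100110011110000. Highest set bit at position 31

31


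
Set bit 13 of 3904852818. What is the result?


3904852818 | (1 << 13) = 3904852818 | 8192 = 3904861010

3904861010


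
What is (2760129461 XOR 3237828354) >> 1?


Step 1: 2760129461 ^ 3237828354 = 1685679287
Step 2: 1685679287 >> 1 = 842839643

842839643


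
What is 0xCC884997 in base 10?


CC884997 hex = 3431483799 decimal

3431483799


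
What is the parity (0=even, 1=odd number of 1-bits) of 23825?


0b101110100010001 has 7 ones => parity 1

1


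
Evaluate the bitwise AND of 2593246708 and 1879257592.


0b10011010100100011100110111110100 & 0b1110000000000110011000111111000 = 0b10000000000010000000111110000 = 268501488

268501488


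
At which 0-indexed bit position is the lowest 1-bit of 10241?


0b10100000000001. Lowest set bit at position 0

0


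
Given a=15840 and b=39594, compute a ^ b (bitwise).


15840 ^ 39594 = 42826

42826


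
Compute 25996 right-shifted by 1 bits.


0b110010110001100 >> 1 = 0b11001011000110 = 12998

12998


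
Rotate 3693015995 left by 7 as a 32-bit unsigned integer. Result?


Rotate 0b11011100000111101111001110111011 left by 7 (32-bit) = 0b1111011110011101110111101110 = 259644910

259644910


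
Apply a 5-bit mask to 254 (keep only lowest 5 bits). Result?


254 & 31 = 30

30


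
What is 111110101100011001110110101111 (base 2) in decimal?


111110101100011001110110101111 in decimal = 1051827631

1051827631


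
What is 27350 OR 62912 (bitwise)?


0b110101011010110 | 0b1111010111000000 = 0b1111111111010110 = 65494

65494


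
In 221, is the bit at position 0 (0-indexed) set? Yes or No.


0b11011101, bit 0 = 1. Yes

Yes


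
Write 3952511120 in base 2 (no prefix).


3952511120 = 11101011100101101000100010010000 in binary

11101011100101101000100010010000


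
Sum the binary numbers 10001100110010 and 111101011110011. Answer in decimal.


10001100110010 + 111101011110011 = 1001111000100101 = 40485

40485


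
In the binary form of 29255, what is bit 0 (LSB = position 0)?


0b111001001000111, position 0 = 1

1


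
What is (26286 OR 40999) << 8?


Step 1: 26286 | 40999 = 59055
Step 2: 59055 << 8 = 15118080

15118080


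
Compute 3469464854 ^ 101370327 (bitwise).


0b11001110110010111101010100010110 ^ 0b110000010101100100111010111 = 0b11001000110000010001110011000001 = 3368099009

3368099009


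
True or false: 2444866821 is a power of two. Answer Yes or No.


0b10010001101110011011010100000101. Multiple bits set => No

No


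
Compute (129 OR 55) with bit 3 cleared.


Step 1: 129 | 55 = 183
Step 2: 183 & ~(1 << 3) = 183

183


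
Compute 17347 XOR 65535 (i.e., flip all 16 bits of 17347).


17347 ^ 65535 = 48188

48188


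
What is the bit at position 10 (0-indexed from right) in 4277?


0b1000010110101, position 10 = 0

0


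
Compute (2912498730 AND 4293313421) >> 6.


Step 1: 2912498730 & 4293313421 = 2910846984
Step 2: 2910846984 >> 6 = 45481984

45481984


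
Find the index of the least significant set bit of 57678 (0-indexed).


0b1110000101001110. Lowest set bit at position 1

1


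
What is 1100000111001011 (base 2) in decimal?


1100000111001011 in decimal = 49611

49611


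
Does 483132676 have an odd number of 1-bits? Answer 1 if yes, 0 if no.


0b11100110011000000010100000100 has 10 ones => parity 0

0


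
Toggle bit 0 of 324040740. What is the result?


324040740 ^ (1 << 0) = 324040740 ^ 1 = 324040741

324040741


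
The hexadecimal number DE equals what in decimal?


DE hex = 222 decimal

222


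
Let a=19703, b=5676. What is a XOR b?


19703 ^ 5676 = 23259

23259


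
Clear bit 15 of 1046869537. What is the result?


1046869537 & ~(1 << 15) = 1046836769

1046836769


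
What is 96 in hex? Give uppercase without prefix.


96 = 60 hex

60


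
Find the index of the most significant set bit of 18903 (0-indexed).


0b100100111010111. Highest set bit at position 14

14


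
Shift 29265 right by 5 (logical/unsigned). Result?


0b111001001010001 >> 5 = 0b1110010010 = 914

914


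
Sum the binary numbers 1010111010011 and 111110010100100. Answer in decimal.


1010111010011 + 111110010100100 = 1001001001110111 = 37495

37495


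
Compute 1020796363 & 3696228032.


0b111100110110000001110111001011 & 0b11011100010011111111011011000000 = 0b11100010010000001010011000000 = 474485952

474485952


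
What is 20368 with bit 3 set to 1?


20368 | (1 << 3) = 20368 | 8 = 20376

20376


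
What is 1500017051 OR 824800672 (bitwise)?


0b1011001011010000111000110011011 | 0b110001001010010111010110100000 = 0b1111001011010010111010110111011 = 2036954555

2036954555


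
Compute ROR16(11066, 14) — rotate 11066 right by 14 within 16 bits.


Rotate 0b10101100111010 right by 14 (16-bit) = 0b1010110011101000 = 44264

44264


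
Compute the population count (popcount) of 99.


0b1100011 has 4 set bits

4


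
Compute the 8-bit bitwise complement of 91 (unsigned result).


~0b1011011 = 0b10100100 = 164 (8-bit unsigned)

164


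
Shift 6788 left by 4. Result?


0b1101010000100 << 4 = 0b11010100001000000 = 108608

108608


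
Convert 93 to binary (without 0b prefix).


93 = 1011101 in binary

1011101


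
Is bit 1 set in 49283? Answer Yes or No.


0b1100000010000011, bit 1 = 1. Yes

Yes


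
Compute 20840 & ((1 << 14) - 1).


20840 & 16383 = 4456

4456


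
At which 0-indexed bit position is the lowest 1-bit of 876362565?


0b110100001111000011101101000101. Lowest set bit at position 0

0


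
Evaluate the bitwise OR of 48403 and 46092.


0b1011110100010011 | 0b1011010000001100 = 0b1011110100011111 = 48415

48415


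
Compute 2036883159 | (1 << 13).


2036883159 | (1 << 13) = 2036883159 | 8192 = 2036891351

2036891351


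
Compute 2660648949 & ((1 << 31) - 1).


2660648949 & 2147483647 = 513165301

513165301


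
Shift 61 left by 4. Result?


0b111101 << 4 = 0b1111010000 = 976

976


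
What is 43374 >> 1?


0b1010100101101110 >> 1 = 0b101010010110111 = 21687

21687


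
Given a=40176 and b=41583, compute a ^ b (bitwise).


40176 ^ 41583 = 16031

16031


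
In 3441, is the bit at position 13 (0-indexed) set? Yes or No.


0b110101110001, bit 13 = 0. No

No


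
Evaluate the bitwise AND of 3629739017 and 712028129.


0b11011000010110010110110000001001 & 0b101010011100001010111111100001 = 0b1000010100000010110000000001 = 139471873

139471873


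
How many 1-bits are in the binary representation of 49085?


0b1011111110111101 has 13 set bits

13


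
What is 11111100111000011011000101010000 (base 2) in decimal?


11111100111000011011000101010000 in decimal = 4242649424

4242649424


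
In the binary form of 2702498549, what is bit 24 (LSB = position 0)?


0b10100001000101001101101011110101, position 24 = 1

1


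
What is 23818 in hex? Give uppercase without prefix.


23818 = 5D0A hex

5D0A


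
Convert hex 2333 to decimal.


2333 hex = 9011 decimal

9011


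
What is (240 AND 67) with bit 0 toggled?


Step 1: 240 & 67 = 64
Step 2: 64 ^ (1 << 0) = 64 ^ 1 = 65

65


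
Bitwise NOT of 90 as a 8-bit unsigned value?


~0b1011010 = 0b10100101 = 165 (8-bit unsigned)

165


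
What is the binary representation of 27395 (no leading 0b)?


27395 = 110101100000011 in binary

110101100000011


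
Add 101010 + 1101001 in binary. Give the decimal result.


101010 + 1101001 = 10010011 = 147

147


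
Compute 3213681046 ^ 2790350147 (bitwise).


0b10111111100011001110000110010110 ^ 0b10100110010100010101110101000011 = 0b11001110111011011110011010101 = 433962197

433962197


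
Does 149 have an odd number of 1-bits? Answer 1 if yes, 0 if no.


0b10010101 has 4 ones => parity 0

0


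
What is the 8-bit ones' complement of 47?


47 ^ 255 = 208

208


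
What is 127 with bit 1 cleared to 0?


127 & ~(1 << 1) = 125

125


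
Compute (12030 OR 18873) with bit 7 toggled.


Step 1: 12030 | 18873 = 28671
Step 2: 28671 ^ (1 << 7) = 28671 ^ 128 = 28543

28543


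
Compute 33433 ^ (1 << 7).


33433 ^ (1 << 7) = 33433 ^ 128 = 33305

33305


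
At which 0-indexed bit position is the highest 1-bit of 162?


0b10100010. Highest set bit at position 7

7


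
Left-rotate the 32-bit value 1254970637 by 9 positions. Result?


Rotate 0b1001010110011010101010100001101 left by 9 (32-bit) = 0b10011010101010100001101010010101 = 2594839189

2594839189


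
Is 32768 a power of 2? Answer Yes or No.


0b1000000000000000. Only one bit set => Yes

Yes


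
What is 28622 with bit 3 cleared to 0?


28622 & ~(1 << 3) = 28614

28614


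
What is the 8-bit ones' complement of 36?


36 ^ 255 = 219

219


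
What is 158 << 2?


0b10011110 << 2 = 0b1001111000 = 632

632


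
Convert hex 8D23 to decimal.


8D23 hex = 36131 decimal

36131


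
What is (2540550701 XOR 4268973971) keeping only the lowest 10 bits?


Step 1: 2540550701 ^ 4268973971 = 1763632574
Step 2: 1763632574 & 1023 = 446

446


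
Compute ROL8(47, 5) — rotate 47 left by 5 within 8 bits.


Rotate 0b101111 left by 5 (8-bit) = 0b11100101 = 229

229


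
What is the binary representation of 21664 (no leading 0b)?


21664 = 101010010100000 in binary

101010010100000
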